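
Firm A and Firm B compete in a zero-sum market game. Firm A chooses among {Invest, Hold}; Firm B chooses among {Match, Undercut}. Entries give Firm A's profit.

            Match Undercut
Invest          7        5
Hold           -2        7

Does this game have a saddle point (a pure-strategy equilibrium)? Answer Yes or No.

Row minima: Invest → 5, Hold → -2; maximin = 5.
Column maxima: Match → 7, Undercut → 7; minimax = 7.
5 ≠ 7, so no pure-strategy equilibrium exists.

No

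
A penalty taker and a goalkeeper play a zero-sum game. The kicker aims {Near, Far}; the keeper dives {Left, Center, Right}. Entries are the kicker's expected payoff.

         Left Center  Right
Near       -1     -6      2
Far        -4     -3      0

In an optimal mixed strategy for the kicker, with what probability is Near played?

1/6

Row minima: Near → -6, Far → -4; maximin = -4.
Column maxima: Left → -1, Center → -3, Right → 2; minimax = -3.
-4 ≠ -3, so there is no saddle point; optimal play is mixed.
Right is strictly dominated by Left (it gives the kicker strictly more in every row), so the keeper never plays it.
On the remaining 2×2 (Near, Far vs Left, Center):
Let the kicker play Near with probability p. Expected payoff against Left: (-1)p + (-4)(1−p) = 3p − 4; against Center: (-6)p + (-3)(1−p) = −3p − 3.
Setting these equal: 3p − 4 = −3p − 3 ⇒ 6p = 1 ⇒ p = 1/6, and the value is (3)·(1/6) − 4 = -7/2.
For the keeper: with q = P(Left), equating Near's and Far's payoffs gives 5q − 6 = −q − 3 ⇒ q = 1/2.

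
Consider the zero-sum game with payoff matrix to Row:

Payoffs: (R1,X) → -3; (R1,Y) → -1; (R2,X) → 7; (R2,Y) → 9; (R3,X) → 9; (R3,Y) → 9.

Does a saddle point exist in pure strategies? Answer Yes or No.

Row minima: R1 → -3, R2 → 7, R3 → 9; maximin = 9.
Column maxima: X → 9, Y → 9; minimax = 9.
maximin = minimax = 9, so a saddle point exists.

Yes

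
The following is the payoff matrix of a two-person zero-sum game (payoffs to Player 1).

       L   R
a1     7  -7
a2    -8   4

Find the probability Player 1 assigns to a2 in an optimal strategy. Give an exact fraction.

Row minima: a1 → -7, a2 → -8; maximin = -7.
Column maxima: L → 7, R → 4; minimax = 4.
-7 ≠ 4, so there is no saddle point; optimal play is mixed.
Let Player 1 play a1 with probability p. Expected payoff against L: 7p + (-8)(1−p) = 15p − 8; against R: (-7)p + 4(1−p) = −11p + 4.
Setting these equal: 15p − 8 = −11p + 4 ⇒ 26p = 12 ⇒ p = 6/13, and the value is (15)·(6/13) − 8 = -14/13.
For Player 2: with q = P(L), equating a1's and a2's payoffs gives 14q − 7 = −12q + 4 ⇒ q = 11/26.

7/13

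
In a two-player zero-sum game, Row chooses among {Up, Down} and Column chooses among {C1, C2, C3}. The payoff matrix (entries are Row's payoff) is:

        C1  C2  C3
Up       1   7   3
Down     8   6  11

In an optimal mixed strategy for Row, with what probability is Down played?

Row minima: Up → 1, Down → 6; maximin = 6.
Column maxima: C1 → 8, C2 → 7, C3 → 11; minimax = 7.
6 ≠ 7, so there is no saddle point; optimal play is mixed.
C3 is strictly dominated by C1 (it gives Row strictly more in every row), so Column never plays it.
On the remaining 2×2 (Up, Down vs C1, C2):
Let Row play Up with probability p. Expected payoff against C1: 1p + 8(1−p) = −7p + 8; against C2: 7p + 6(1−p) = p + 6.
Setting these equal: −7p + 8 = p + 6 ⇒ −8p = -2 ⇒ p = 1/4, and the value is (-7)·(1/4) + 8 = 25/4.
For Column: with q = P(C1), equating Up's and Down's payoffs gives −6q + 7 = 2q + 6 ⇒ q = 1/8.

3/4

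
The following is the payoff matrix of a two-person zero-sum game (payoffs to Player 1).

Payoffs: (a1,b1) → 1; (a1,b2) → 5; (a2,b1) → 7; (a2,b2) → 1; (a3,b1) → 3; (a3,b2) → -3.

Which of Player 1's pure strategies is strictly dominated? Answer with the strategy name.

a2 gives a strictly higher payoff than a3 against every column: 7 > 3, 1 > -3.
So a3 is strictly dominated and Player 1 never plays it.

a3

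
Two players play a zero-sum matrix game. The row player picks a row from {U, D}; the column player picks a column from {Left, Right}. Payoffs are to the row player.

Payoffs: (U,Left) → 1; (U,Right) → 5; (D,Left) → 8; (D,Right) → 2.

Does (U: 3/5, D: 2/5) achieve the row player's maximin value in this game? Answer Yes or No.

Against Left this mix gives (3/5)·1 + (2/5)·8 = 19/5.
Against Right this mix gives (3/5)·5 + (2/5)·2 = 19/5.
All of the column player's active replies (Left, Right) yield 19/5, and no column does worse for the row player. The mix makes the column player indifferent and guarantees 19/5, so it is optimal.

Yes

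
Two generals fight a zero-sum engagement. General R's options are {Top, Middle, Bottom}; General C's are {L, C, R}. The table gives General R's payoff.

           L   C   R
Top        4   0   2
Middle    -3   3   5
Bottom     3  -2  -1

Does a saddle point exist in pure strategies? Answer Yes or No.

Row minima: Top → 0, Middle → -3, Bottom → -2; maximin = 0.
Column maxima: L → 4, C → 3, R → 5; minimax = 3.
0 ≠ 3, so no pure-strategy equilibrium exists.

No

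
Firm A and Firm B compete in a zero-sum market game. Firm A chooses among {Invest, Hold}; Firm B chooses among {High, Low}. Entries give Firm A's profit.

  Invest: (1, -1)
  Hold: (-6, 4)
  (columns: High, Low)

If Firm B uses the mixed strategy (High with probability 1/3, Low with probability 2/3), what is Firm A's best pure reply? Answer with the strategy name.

Expected payoff of Invest: (1/3)·1 + (2/3)·(-1) = -1/3.
Expected payoff of Hold: (1/3)·(-6) + (2/3)·4 = 2/3.
The largest is 2/3, so Firm A's best response is Hold.

Hold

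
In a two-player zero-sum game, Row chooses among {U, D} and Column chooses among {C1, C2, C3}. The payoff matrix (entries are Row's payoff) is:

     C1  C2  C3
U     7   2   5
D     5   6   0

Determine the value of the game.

10/3

Row minima: U → 2, D → 0; maximin = 2.
Column maxima: C1 → 7, C2 → 6, C3 → 5; minimax = 5.
2 ≠ 5, so there is no saddle point; optimal play is mixed.
C1 is strictly dominated by C3 (it gives Row strictly more in every row), so Column never plays it.
On the remaining 2×2 (U, D vs C2, C3):
Let Row play U with probability p. Expected payoff against C2: 2p + 6(1−p) = −4p + 6; against C3: 5p + 0(1−p) = 5p.
Setting these equal: −4p + 6 = 5p ⇒ −9p = -6 ⇒ p = 2/3, and the value is (-4)·(2/3) + 6 = 10/3.
For Column: with q = P(C2), equating U's and D's payoffs gives −3q + 5 = 6q ⇒ q = 5/9.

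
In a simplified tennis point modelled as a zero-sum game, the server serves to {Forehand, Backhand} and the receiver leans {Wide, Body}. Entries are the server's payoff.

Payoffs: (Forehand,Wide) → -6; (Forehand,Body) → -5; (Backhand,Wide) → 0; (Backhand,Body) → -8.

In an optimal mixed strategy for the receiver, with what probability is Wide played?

1/3

Row minima: Forehand → -6, Backhand → -8; maximin = -6.
Column maxima: Wide → 0, Body → -5; minimax = -5.
-6 ≠ -5, so there is no saddle point; optimal play is mixed.
Let the server play Forehand with probability p. Expected payoff against Wide: (-6)p + 0(1−p) = −6p; against Body: (-5)p + (-8)(1−p) = 3p − 8.
Setting these equal: −6p = 3p − 8 ⇒ −9p = -8 ⇒ p = 8/9, and the value is (-6)·(8/9) = -16/3.
For the receiver: with q = P(Wide), equating Forehand's and Backhand's payoffs gives −q − 5 = 8q − 8 ⇒ q = 1/3.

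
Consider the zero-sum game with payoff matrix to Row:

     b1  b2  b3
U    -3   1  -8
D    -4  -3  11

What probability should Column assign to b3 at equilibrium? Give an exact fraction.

Row minima: U → -8, D → -4; maximin = -4.
Column maxima: b1 → -3, b2 → 1, b3 → 11; minimax = -3.
-4 ≠ -3, so there is no saddle point; optimal play is mixed.
b2 is strictly dominated by b1 (it gives Row strictly more in every row), so Column never plays it.
On the remaining 2×2 (U, D vs b1, b3):
Let Row play U with probability p. Expected payoff against b1: (-3)p + (-4)(1−p) = p − 4; against b3: (-8)p + 11(1−p) = −19p + 11.
Setting these equal: p − 4 = −19p + 11 ⇒ 20p = 15 ⇒ p = 3/4, and the value is (1)·(3/4) − 4 = -13/4.
For Column: with q = P(b1), equating U's and D's payoffs gives 5q − 8 = −15q + 11 ⇒ q = 19/20.

1/20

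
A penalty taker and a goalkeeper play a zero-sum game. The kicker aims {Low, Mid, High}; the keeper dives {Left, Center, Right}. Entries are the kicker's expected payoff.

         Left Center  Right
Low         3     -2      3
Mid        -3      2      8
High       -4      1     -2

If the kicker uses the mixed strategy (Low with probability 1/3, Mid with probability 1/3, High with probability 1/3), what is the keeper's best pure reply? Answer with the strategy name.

If the keeper plays Left, the kicker's expected payoff is (1/3)·3 + (1/3)·(-3) + (1/3)·(-4) = -4/3.
If the keeper plays Center, the kicker's expected payoff is (1/3)·(-2) + (1/3)·2 + (1/3)·1 = 1/3.
If the keeper plays Right, the kicker's expected payoff is (1/3)·3 + (1/3)·8 + (1/3)·(-2) = 3.
The keeper minimizes the kicker's payoff; the smallest is -4/3, so the best response is Left.

Left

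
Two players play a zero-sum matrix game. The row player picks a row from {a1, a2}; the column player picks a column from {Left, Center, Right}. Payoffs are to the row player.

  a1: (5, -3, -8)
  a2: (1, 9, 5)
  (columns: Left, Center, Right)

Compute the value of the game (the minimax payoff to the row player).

33/17

Row minima: a1 → -8, a2 → 1; maximin = 1.
Column maxima: Left → 5, Center → 9, Right → 5; minimax = 5.
1 ≠ 5, so there is no saddle point; optimal play is mixed.
Center is strictly dominated by Right (it gives the row player strictly more in every row), so the column player never plays it.
On the remaining 2×2 (a1, a2 vs Left, Right):
Let the row player play a1 with probability p. Expected payoff against Left: 5p + 1(1−p) = 4p + 1; against Right: (-8)p + 5(1−p) = −13p + 5.
Setting these equal: 4p + 1 = −13p + 5 ⇒ 17p = 4 ⇒ p = 4/17, and the value is (4)·(4/17) + 1 = 33/17.
For the column player: with q = P(Left), equating a1's and a2's payoffs gives 13q − 8 = −4q + 5 ⇒ q = 13/17.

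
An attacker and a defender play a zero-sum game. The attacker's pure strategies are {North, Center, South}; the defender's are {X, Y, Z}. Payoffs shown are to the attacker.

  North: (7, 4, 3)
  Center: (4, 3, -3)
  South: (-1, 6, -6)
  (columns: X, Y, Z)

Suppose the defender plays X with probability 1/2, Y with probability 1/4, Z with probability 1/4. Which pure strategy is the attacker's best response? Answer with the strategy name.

Expected payoff of North: (1/2)·7 + (1/4)·4 + (1/4)·3 = 21/4.
Expected payoff of Center: (1/2)·4 + (1/4)·3 + (1/4)·(-3) = 2.
Expected payoff of South: (1/2)·(-1) + (1/4)·6 + (1/4)·(-6) = -1/2.
The largest is 21/4, so the attacker's best response is North.

North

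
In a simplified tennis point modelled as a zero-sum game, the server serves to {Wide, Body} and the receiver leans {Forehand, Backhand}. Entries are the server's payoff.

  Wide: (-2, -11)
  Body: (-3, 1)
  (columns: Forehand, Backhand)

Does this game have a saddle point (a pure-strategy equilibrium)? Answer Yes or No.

No

Row minima: Wide → -11, Body → -3; maximin = -3.
Column maxima: Forehand → -2, Backhand → 1; minimax = -2.
-3 ≠ -2, so no pure-strategy equilibrium exists.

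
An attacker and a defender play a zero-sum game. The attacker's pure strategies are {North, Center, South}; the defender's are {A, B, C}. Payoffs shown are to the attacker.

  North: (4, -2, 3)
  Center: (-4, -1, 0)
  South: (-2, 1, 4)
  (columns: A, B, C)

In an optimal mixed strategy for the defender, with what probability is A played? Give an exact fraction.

1/3

Row minima: North → -2, Center → -4, South → -2; maximin = -2.
Column maxima: A → 4, B → 1, C → 4; minimax = 1.
-2 ≠ 1, so there is no saddle point; optimal play is mixed.
Center is strictly dominated by South, so the attacker never plays it.
C is strictly dominated by B (it gives the attacker strictly more in every row), so the defender never plays it.
On the remaining 2×2 (North, South vs A, B):
Let the attacker play North with probability p. Expected payoff against A: 4p + (-2)(1−p) = 6p − 2; against B: (-2)p + 1(1−p) = −3p + 1.
Setting these equal: 6p − 2 = −3p + 1 ⇒ 9p = 3 ⇒ p = 1/3, and the value is (6)·(1/3) − 2 = 0.
For the defender: with q = P(A), equating North's and South's payoffs gives 6q − 2 = −3q + 1 ⇒ q = 1/3.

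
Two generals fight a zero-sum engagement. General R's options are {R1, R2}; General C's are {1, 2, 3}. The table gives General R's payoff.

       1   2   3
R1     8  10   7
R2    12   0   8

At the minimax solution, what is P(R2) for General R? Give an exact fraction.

Row minima: R1 → 7, R2 → 0; maximin = 7.
Column maxima: 1 → 12, 2 → 10, 3 → 8; minimax = 8.
7 ≠ 8, so there is no saddle point; optimal play is mixed.
1 is strictly dominated by 3 (it gives General R strictly more in every row), so General C never plays it.
On the remaining 2×2 (R1, R2 vs 2, 3):
Let General R play R1 with probability p. Expected payoff against 2: 10p + 0(1−p) = 10p; against 3: 7p + 8(1−p) = −p + 8.
Setting these equal: 10p = −p + 8 ⇒ 11p = 8 ⇒ p = 8/11, and the value is (10)·(8/11) = 80/11.
For General C: with q = P(2), equating R1's and R2's payoffs gives 3q + 7 = −8q + 8 ⇒ q = 1/11.

3/11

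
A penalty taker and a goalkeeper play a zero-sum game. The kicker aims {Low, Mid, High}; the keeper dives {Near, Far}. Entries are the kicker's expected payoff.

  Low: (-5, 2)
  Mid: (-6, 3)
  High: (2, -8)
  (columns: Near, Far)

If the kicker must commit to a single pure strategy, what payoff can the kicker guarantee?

-5

Row minima: Low → -5, Mid → -6, High → -8.
The best of these is -5.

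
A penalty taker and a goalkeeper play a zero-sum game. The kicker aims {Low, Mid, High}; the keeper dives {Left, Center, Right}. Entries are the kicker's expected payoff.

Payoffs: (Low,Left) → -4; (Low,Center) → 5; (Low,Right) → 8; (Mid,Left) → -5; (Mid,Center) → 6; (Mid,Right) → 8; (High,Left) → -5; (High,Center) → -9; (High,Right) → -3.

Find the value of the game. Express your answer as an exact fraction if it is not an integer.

Row minima: Low → -4, Mid → -5, High → -9; maximin = -4.
Column maxima: Left → -4, Center → 6, Right → 8; minimax = -4.
Since maximin = minimax = -4, there is a saddle point and the value is -4.

-4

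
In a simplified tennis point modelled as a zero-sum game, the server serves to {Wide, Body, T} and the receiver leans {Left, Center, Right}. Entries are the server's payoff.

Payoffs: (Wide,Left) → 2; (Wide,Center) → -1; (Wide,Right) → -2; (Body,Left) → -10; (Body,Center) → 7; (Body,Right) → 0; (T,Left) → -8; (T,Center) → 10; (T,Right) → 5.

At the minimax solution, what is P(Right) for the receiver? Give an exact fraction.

Row minima: Wide → -2, Body → -10, T → -8; maximin = -2.
Column maxima: Left → 2, Center → 10, Right → 5; minimax = 2.
-2 ≠ 2, so there is no saddle point; optimal play is mixed.
Body is strictly dominated by T, so the server never plays it.
Center is strictly dominated by Right (it gives the server strictly more in every row), so the receiver never plays it.
On the remaining 2×2 (Wide, T vs Left, Right):
Let the server play Wide with probability p. Expected payoff against Left: 2p + (-8)(1−p) = 10p − 8; against Right: (-2)p + 5(1−p) = −7p + 5.
Setting these equal: 10p − 8 = −7p + 5 ⇒ 17p = 13 ⇒ p = 13/17, and the value is (10)·(13/17) − 8 = -6/17.
For the receiver: with q = P(Left), equating Wide's and T's payoffs gives 4q − 2 = −13q + 5 ⇒ q = 7/17.

10/17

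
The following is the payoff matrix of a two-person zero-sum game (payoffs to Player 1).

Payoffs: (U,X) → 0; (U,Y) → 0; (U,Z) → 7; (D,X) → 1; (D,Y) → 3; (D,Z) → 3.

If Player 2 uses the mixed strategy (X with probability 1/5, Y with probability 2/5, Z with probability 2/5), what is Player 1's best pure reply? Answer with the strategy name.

U

Expected payoff of U: (1/5)·0 + (2/5)·0 + (2/5)·7 = 14/5.
Expected payoff of D: (1/5)·1 + (2/5)·3 + (2/5)·3 = 13/5.
The largest is 14/5, so Player 1's best response is U.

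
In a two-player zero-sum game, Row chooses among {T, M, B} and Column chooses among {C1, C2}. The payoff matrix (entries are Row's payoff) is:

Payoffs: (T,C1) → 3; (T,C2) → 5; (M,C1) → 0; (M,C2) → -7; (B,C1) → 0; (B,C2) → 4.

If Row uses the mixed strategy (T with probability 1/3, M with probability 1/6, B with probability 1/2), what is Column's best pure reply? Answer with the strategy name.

If Column plays C1, Row's expected payoff is (1/3)·3 + (1/6)·0 + (1/2)·0 = 1.
If Column plays C2, Row's expected payoff is (1/3)·5 + (1/6)·(-7) + (1/2)·4 = 5/2.
Column minimizes Row's payoff; the smallest is 1, so the best response is C1.

C1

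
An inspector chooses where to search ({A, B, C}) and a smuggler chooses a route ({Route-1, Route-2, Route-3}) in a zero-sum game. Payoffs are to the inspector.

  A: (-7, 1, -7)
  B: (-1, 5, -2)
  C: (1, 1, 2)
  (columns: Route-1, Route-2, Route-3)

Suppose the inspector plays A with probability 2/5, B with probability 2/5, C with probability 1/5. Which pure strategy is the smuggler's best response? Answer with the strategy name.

If the smuggler plays Route-1, the inspector's expected payoff is (2/5)·(-7) + (2/5)·(-1) + (1/5)·1 = -3.
If the smuggler plays Route-2, the inspector's expected payoff is (2/5)·1 + (2/5)·5 + (1/5)·1 = 13/5.
If the smuggler plays Route-3, the inspector's expected payoff is (2/5)·(-7) + (2/5)·(-2) + (1/5)·2 = -16/5.
The smuggler minimizes the inspector's payoff; the smallest is -16/5, so the best response is Route-3.

Route-3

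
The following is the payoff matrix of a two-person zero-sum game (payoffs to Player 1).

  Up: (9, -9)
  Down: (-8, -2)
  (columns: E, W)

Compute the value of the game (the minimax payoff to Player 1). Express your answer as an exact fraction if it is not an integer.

Row minima: Up → -9, Down → -8; maximin = -8.
Column maxima: E → 9, W → -2; minimax = -2.
-8 ≠ -2, so there is no saddle point; optimal play is mixed.
Let Player 1 play Up with probability p. Expected payoff against E: 9p + (-8)(1−p) = 17p − 8; against W: (-9)p + (-2)(1−p) = −7p − 2.
Setting these equal: 17p − 8 = −7p − 2 ⇒ 24p = 6 ⇒ p = 1/4, and the value is (17)·(1/4) − 8 = -15/4.
For Player 2: with q = P(E), equating Up's and Down's payoffs gives 18q − 9 = −6q − 2 ⇒ q = 7/24.

-15/4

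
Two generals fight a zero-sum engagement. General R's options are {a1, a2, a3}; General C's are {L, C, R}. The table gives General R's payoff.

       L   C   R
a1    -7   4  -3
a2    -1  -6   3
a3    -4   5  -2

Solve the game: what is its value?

Row minima: a1 → -7, a2 → -6, a3 → -4; maximin = -4.
Column maxima: L → -1, C → 5, R → 3; minimax = -1.
-4 ≠ -1, so there is no saddle point; optimal play is mixed.
a1 is strictly dominated by a3, so General R never plays it.
R is strictly dominated by L (it gives General R strictly more in every row), so General C never plays it.
On the remaining 2×2 (a2, a3 vs L, C):
Let General R play a2 with probability p. Expected payoff against L: (-1)p + (-4)(1−p) = 3p − 4; against C: (-6)p + 5(1−p) = −11p + 5.
Setting these equal: 3p − 4 = −11p + 5 ⇒ 14p = 9 ⇒ p = 9/14, and the value is (3)·(9/14) − 4 = -29/14.
For General C: with q = P(L), equating a2's and a3's payoffs gives 5q − 6 = −9q + 5 ⇒ q = 11/14.

-29/14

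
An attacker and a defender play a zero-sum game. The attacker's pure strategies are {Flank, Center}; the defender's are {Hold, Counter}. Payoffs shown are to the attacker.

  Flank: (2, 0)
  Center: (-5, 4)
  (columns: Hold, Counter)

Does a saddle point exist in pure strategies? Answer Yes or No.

No

Row minima: Flank → 0, Center → -5; maximin = 0.
Column maxima: Hold → 2, Counter → 4; minimax = 2.
0 ≠ 2, so no pure-strategy equilibrium exists.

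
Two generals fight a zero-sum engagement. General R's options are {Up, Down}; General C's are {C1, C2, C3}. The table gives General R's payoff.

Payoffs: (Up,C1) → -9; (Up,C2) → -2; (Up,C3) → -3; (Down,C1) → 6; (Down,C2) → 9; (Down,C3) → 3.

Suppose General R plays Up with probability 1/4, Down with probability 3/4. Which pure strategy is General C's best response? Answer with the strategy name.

C3

If General C plays C1, General R's expected payoff is (1/4)·(-9) + (3/4)·6 = 9/4.
If General C plays C2, General R's expected payoff is (1/4)·(-2) + (3/4)·9 = 25/4.
If General C plays C3, General R's expected payoff is (1/4)·(-3) + (3/4)·3 = 3/2.
General C minimizes General R's payoff; the smallest is 3/2, so the best response is C3.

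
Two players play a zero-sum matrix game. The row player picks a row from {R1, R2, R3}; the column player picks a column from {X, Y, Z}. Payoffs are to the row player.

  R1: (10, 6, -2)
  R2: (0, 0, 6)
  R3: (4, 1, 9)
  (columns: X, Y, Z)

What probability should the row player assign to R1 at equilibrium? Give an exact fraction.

Row minima: R1 → -2, R2 → 0, R3 → 1; maximin = 1.
Column maxima: X → 10, Y → 6, Z → 9; minimax = 6.
1 ≠ 6, so there is no saddle point; optimal play is mixed.
R2 is strictly dominated by R3, so the row player never plays it.
With R2 eliminated, X is strictly dominated by Y (it gives the row player strictly more in every remaining row), so the column player never plays it.
On the remaining 2×2 (R1, R3 vs Y, Z):
Let the row player play R1 with probability p. Expected payoff against Y: 6p + 1(1−p) = 5p + 1; against Z: (-2)p + 9(1−p) = −11p + 9.
Setting these equal: 5p + 1 = −11p + 9 ⇒ 16p = 8 ⇒ p = 1/2, and the value is (5)·(1/2) + 1 = 7/2.
For the column player: with q = P(Y), equating R1's and R3's payoffs gives 8q − 2 = −8q + 9 ⇒ q = 11/16.

1/2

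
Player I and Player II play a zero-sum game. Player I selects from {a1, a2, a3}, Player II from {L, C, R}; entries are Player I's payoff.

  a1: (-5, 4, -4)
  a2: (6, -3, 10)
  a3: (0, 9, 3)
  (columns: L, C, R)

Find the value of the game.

Row minima: a1 → -5, a2 → -3, a3 → 0; maximin = 0.
Column maxima: L → 6, C → 9, R → 10; minimax = 6.
0 ≠ 6, so there is no saddle point; optimal play is mixed.
a1 is strictly dominated by a3, so Player I never plays it.
R is strictly dominated by L (it gives Player I strictly more in every row), so Player II never plays it.
On the remaining 2×2 (a2, a3 vs L, C):
Let Player I play a2 with probability p. Expected payoff against L: 6p + 0(1−p) = 6p; against C: (-3)p + 9(1−p) = −12p + 9.
Setting these equal: 6p = −12p + 9 ⇒ 18p = 9 ⇒ p = 1/2, and the value is (6)·(1/2) = 3.
For Player II: with q = P(L), equating a2's and a3's payoffs gives 9q − 3 = −9q + 9 ⇒ q = 2/3.

3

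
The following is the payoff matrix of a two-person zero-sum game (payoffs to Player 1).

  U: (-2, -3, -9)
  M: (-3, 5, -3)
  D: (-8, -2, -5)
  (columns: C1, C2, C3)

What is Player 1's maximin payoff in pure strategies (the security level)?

-3

Row minima: U → -9, M → -3, D → -8.
The best of these is -3.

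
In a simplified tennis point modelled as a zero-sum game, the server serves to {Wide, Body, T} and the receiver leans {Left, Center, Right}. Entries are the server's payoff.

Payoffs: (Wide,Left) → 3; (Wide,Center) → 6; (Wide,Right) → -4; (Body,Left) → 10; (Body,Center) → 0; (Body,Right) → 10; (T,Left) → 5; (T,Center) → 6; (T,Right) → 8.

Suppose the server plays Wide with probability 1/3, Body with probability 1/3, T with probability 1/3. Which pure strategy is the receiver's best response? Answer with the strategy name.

If the receiver plays Left, the server's expected payoff is (1/3)·3 + (1/3)·10 + (1/3)·5 = 6.
If the receiver plays Center, the server's expected payoff is (1/3)·6 + (1/3)·0 + (1/3)·6 = 4.
If the receiver plays Right, the server's expected payoff is (1/3)·(-4) + (1/3)·10 + (1/3)·8 = 14/3.
The receiver minimizes the server's payoff; the smallest is 4, so the best response is Center.

Center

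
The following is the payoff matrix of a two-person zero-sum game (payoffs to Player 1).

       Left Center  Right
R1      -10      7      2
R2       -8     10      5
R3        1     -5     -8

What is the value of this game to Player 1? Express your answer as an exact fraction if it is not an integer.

-59/22

Row minima: R1 → -10, R2 → -8, R3 → -8; maximin = -8.
Column maxima: Left → 1, Center → 10, Right → 5; minimax = 1.
-8 ≠ 1, so there is no saddle point; optimal play is mixed.
R1 is strictly dominated by R2, so Player 1 never plays it.
Center is strictly dominated by Right (it gives Player 1 strictly more in every row), so Player 2 never plays it.
On the remaining 2×2 (R2, R3 vs Left, Right):
Let Player 1 play R2 with probability p. Expected payoff against Left: (-8)p + 1(1−p) = −9p + 1; against Right: 5p + (-8)(1−p) = 13p − 8.
Setting these equal: −9p + 1 = 13p − 8 ⇒ −22p = -9 ⇒ p = 9/22, and the value is (-9)·(9/22) + 1 = -59/22.
For Player 2: with q = P(Left), equating R2's and R3's payoffs gives −13q + 5 = 9q − 8 ⇒ q = 13/22.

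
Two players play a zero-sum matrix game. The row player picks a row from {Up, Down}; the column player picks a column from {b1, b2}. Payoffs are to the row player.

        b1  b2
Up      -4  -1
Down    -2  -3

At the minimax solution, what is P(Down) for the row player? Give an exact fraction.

Row minima: Up → -4, Down → -3; maximin = -3.
Column maxima: b1 → -2, b2 → -1; minimax = -2.
-3 ≠ -2, so there is no saddle point; optimal play is mixed.
Let the row player play Up with probability p. Expected payoff against b1: (-4)p + (-2)(1−p) = −2p − 2; against b2: (-1)p + (-3)(1−p) = 2p − 3.
Setting these equal: −2p − 2 = 2p − 3 ⇒ −4p = -1 ⇒ p = 1/4, and the value is (-2)·(1/4) − 2 = -5/2.
For the column player: with q = P(b1), equating Up's and Down's payoffs gives −3q − 1 = q − 3 ⇒ q = 1/2.

3/4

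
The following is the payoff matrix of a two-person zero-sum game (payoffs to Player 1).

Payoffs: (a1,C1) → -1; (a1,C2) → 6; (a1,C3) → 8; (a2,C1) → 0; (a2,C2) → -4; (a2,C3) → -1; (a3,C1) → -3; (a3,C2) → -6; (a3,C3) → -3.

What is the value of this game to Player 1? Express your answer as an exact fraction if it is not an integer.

-4/11

Row minima: a1 → -1, a2 → -4, a3 → -6; maximin = -1.
Column maxima: C1 → 0, C2 → 6, C3 → 8; minimax = 0.
-1 ≠ 0, so there is no saddle point; optimal play is mixed.
a3 is strictly dominated by a1, so Player 1 never plays it.
C3 is strictly dominated by C2 (it gives Player 1 strictly more in every row), so Player 2 never plays it.
On the remaining 2×2 (a1, a2 vs C1, C2):
Let Player 1 play a1 with probability p. Expected payoff against C1: (-1)p + 0(1−p) = −p; against C2: 6p + (-4)(1−p) = 10p − 4.
Setting these equal: −p = 10p − 4 ⇒ −11p = -4 ⇒ p = 4/11, and the value is (-1)·(4/11) = -4/11.
For Player 2: with q = P(C1), equating a1's and a2's payoffs gives −7q + 6 = 4q − 4 ⇒ q = 10/11.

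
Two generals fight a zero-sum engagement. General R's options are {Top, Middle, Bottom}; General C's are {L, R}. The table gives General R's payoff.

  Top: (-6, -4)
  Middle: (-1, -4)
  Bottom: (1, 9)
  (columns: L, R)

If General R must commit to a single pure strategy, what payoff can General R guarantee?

1

Row minima: Top → -6, Middle → -4, Bottom → 1.
The best of these is 1.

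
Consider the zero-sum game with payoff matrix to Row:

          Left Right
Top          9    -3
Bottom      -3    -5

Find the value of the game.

Row minima: Top → -3, Bottom → -5; maximin = -3.
Column maxima: Left → 9, Right → -3; minimax = -3.
Since maximin = minimax = -3, there is a saddle point and the value is -3.

-3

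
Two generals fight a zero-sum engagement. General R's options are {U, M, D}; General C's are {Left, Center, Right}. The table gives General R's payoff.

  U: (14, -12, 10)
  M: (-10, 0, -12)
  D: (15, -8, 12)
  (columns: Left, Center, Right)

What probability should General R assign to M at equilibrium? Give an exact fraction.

5/8

Row minima: U → -12, M → -12, D → -8; maximin = -8.
Column maxima: Left → 15, Center → 0, Right → 12; minimax = 0.
-8 ≠ 0, so there is no saddle point; optimal play is mixed.
U is strictly dominated by D, so General R never plays it.
Left is strictly dominated by Right (it gives General R strictly more in every row), so General C never plays it.
On the remaining 2×2 (M, D vs Center, Right):
Let General R play M with probability p. Expected payoff against Center: 0p + (-8)(1−p) = 8p − 8; against Right: (-12)p + 12(1−p) = −24p + 12.
Setting these equal: 8p − 8 = −24p + 12 ⇒ 32p = 20 ⇒ p = 5/8, and the value is (8)·(5/8) − 8 = -3.
For General C: with q = P(Center), equating M's and D's payoffs gives 12q − 12 = −20q + 12 ⇒ q = 3/4.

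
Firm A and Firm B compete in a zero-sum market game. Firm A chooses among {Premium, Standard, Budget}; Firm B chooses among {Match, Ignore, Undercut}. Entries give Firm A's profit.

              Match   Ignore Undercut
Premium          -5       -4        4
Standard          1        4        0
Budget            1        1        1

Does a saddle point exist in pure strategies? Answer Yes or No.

Row minima: Premium → -5, Standard → 0, Budget → 1; maximin = 1.
Column maxima: Match → 1, Ignore → 4, Undercut → 4; minimax = 1.
maximin = minimax = 1, so a saddle point exists.

Yes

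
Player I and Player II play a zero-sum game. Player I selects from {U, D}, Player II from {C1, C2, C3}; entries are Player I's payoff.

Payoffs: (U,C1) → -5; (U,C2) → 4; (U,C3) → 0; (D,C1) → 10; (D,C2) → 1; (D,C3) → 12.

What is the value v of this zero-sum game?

5/2

Row minima: U → -5, D → 1; maximin = 1.
Column maxima: C1 → 10, C2 → 4, C3 → 12; minimax = 4.
1 ≠ 4, so there is no saddle point; optimal play is mixed.
C3 is strictly dominated by C1 (it gives Player I strictly more in every row), so Player II never plays it.
On the remaining 2×2 (U, D vs C1, C2):
Let Player I play U with probability p. Expected payoff against C1: (-5)p + 10(1−p) = −15p + 10; against C2: 4p + 1(1−p) = 3p + 1.
Setting these equal: −15p + 10 = 3p + 1 ⇒ −18p = -9 ⇒ p = 1/2, and the value is (-15)·(1/2) + 10 = 5/2.
For Player II: with q = P(C1), equating U's and D's payoffs gives −9q + 4 = 9q + 1 ⇒ q = 1/6.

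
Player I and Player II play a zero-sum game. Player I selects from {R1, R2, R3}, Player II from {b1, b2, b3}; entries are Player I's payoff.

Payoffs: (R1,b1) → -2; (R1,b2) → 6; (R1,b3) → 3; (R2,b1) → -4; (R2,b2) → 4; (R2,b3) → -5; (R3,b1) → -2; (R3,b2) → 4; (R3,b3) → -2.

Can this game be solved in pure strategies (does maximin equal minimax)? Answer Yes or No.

Row minima: R1 → -2, R2 → -5, R3 → -2; maximin = -2.
Column maxima: b1 → -2, b2 → 6, b3 → 3; minimax = -2.
maximin = minimax = -2, so a saddle point exists.

Yes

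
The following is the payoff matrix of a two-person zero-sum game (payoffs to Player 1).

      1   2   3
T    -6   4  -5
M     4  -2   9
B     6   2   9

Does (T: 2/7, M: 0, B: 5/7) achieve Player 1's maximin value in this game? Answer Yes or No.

Yes

Against 1 this mix gives (2/7)·(-6) + (5/7)·6 = 18/7.
Against 2 this mix gives (2/7)·4 + (5/7)·2 = 18/7.
Against 3 this mix gives (2/7)·(-5) + (5/7)·9 = 5.
All of Player 2's active replies (1, 2) yield 18/7, and no column does worse for Player 1. The mix makes Player 2 indifferent and guarantees 18/7, so it is optimal.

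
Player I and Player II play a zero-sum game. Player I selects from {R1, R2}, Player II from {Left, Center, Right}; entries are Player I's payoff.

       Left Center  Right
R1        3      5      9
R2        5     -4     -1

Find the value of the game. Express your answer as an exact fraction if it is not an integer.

37/11

Row minima: R1 → 3, R2 → -4; maximin = 3.
Column maxima: Left → 5, Center → 5, Right → 9; minimax = 5.
3 ≠ 5, so there is no saddle point; optimal play is mixed.
Right is strictly dominated by Center (it gives Player I strictly more in every row), so Player II never plays it.
On the remaining 2×2 (R1, R2 vs Left, Center):
Let Player I play R1 with probability p. Expected payoff against Left: 3p + 5(1−p) = −2p + 5; against Center: 5p + (-4)(1−p) = 9p − 4.
Setting these equal: −2p + 5 = 9p − 4 ⇒ −11p = -9 ⇒ p = 9/11, and the value is (-2)·(9/11) + 5 = 37/11.
For Player II: with q = P(Left), equating R1's and R2's payoffs gives −2q + 5 = 9q − 4 ⇒ q = 9/11.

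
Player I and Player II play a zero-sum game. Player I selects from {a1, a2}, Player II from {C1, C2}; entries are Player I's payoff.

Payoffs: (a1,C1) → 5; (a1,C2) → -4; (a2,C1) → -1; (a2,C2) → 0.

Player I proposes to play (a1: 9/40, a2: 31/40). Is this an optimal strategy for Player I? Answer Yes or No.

Against C1 this mix gives (9/40)·5 + (31/40)·(-1) = 7/20.
Against C2 this mix gives (9/40)·(-4) + (31/40)·0 = -9/10.
Player II will play C2, holding Player I to -9/10. Shifting weight toward the row that does better against C2 would raise this floor (the equalizing mix achieves -2/5 against both C2 and C1), so the proposed strategy is not optimal.

No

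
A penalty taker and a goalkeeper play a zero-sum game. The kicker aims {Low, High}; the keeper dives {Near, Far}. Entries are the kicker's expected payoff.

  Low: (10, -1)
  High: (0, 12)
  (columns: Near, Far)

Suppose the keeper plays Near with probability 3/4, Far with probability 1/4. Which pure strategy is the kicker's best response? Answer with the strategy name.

Low

Expected payoff of Low: (3/4)·10 + (1/4)·(-1) = 29/4.
Expected payoff of High: (3/4)·0 + (1/4)·12 = 3.
The largest is 29/4, so the kicker's best response is Low.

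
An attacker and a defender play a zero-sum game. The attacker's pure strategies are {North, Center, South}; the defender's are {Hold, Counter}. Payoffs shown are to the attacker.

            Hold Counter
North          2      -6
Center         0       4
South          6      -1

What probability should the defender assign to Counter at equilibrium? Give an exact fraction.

6/11

Row minima: North → -6, Center → 0, South → -1; maximin = 0.
Column maxima: Hold → 6, Counter → 4; minimax = 4.
0 ≠ 4, so there is no saddle point; optimal play is mixed.
North is strictly dominated by South, so the attacker never plays it.
On the remaining 2×2 (Center, South vs Hold, Counter):
Let the attacker play Center with probability p. Expected payoff against Hold: 0p + 6(1−p) = −6p + 6; against Counter: 4p + (-1)(1−p) = 5p − 1.
Setting these equal: −6p + 6 = 5p − 1 ⇒ −11p = -7 ⇒ p = 7/11, and the value is (-6)·(7/11) + 6 = 24/11.
For the defender: with q = P(Hold), equating Center's and South's payoffs gives −4q + 4 = 7q − 1 ⇒ q = 5/11.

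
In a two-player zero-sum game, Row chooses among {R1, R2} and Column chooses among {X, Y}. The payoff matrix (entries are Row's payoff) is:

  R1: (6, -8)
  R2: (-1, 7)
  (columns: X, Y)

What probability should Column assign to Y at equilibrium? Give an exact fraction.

Row minima: R1 → -8, R2 → -1; maximin = -1.
Column maxima: X → 6, Y → 7; minimax = 6.
-1 ≠ 6, so there is no saddle point; optimal play is mixed.
Let Row play R1 with probability p. Expected payoff against X: 6p + (-1)(1−p) = 7p − 1; against Y: (-8)p + 7(1−p) = −15p + 7.
Setting these equal: 7p − 1 = −15p + 7 ⇒ 22p = 8 ⇒ p = 4/11, and the value is (7)·(4/11) − 1 = 17/11.
For Column: with q = P(X), equating R1's and R2's payoffs gives 14q − 8 = −8q + 7 ⇒ q = 15/22.

7/22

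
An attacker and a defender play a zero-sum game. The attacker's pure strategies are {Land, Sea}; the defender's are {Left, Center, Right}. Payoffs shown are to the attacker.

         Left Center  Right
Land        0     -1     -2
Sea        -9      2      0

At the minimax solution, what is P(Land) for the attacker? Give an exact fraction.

Row minima: Land → -2, Sea → -9; maximin = -2.
Column maxima: Left → 0, Center → 2, Right → 0; minimax = 0.
-2 ≠ 0, so there is no saddle point; optimal play is mixed.
Center is strictly dominated by Right (it gives the attacker strictly more in every row), so the defender never plays it.
On the remaining 2×2 (Land, Sea vs Left, Right):
Let the attacker play Land with probability p. Expected payoff against Left: 0p + (-9)(1−p) = 9p − 9; against Right: (-2)p + 0(1−p) = −2p.
Setting these equal: 9p − 9 = −2p ⇒ 11p = 9 ⇒ p = 9/11, and the value is (9)·(9/11) − 9 = -18/11.
For the defender: with q = P(Left), equating Land's and Sea's payoffs gives 2q − 2 = −9q ⇒ q = 2/11.

9/11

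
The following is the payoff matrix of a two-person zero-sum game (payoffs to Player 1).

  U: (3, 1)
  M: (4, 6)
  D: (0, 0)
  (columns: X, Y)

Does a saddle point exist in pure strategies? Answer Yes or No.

Yes

Row minima: U → 1, M → 4, D → 0; maximin = 4.
Column maxima: X → 4, Y → 6; minimax = 4.
maximin = minimax = 4, so a saddle point exists.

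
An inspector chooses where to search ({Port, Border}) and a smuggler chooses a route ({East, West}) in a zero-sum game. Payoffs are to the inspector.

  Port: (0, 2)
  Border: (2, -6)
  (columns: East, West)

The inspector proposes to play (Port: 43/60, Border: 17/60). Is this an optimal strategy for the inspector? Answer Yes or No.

No

Against East this mix gives (43/60)·0 + (17/60)·2 = 17/30.
Against West this mix gives (43/60)·2 + (17/60)·(-6) = -4/15.
The smuggler will play West, holding the inspector to -4/15. Shifting weight toward the row that does better against West would raise this floor (the equalizing mix achieves 2/5 against both West and East), so the proposed strategy is not optimal.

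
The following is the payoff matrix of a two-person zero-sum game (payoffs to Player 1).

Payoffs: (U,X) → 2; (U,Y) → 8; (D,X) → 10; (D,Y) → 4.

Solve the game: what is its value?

Row minima: U → 2, D → 4; maximin = 4.
Column maxima: X → 10, Y → 8; minimax = 8.
4 ≠ 8, so there is no saddle point; optimal play is mixed.
Let Player 1 play U with probability p. Expected payoff against X: 2p + 10(1−p) = −8p + 10; against Y: 8p + 4(1−p) = 4p + 4.
Setting these equal: −8p + 10 = 4p + 4 ⇒ −12p = -6 ⇒ p = 1/2, and the value is (-8)·(1/2) + 10 = 6.
For Player 2: with q = P(X), equating U's and D's payoffs gives −6q + 8 = 6q + 4 ⇒ q = 1/3.

6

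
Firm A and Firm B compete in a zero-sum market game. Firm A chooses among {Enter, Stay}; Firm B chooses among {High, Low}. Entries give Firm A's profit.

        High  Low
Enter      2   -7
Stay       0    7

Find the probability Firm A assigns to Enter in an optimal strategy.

Row minima: Enter → -7, Stay → 0; maximin = 0.
Column maxima: High → 2, Low → 7; minimax = 2.
0 ≠ 2, so there is no saddle point; optimal play is mixed.
Let Firm A play Enter with probability p. Expected payoff against High: 2p + 0(1−p) = 2p; against Low: (-7)p + 7(1−p) = −14p + 7.
Setting these equal: 2p = −14p + 7 ⇒ 16p = 7 ⇒ p = 7/16, and the value is (2)·(7/16) = 7/8.
For Firm B: with q = P(High), equating Enter's and Stay's payoffs gives 9q − 7 = −7q + 7 ⇒ q = 7/8.

7/16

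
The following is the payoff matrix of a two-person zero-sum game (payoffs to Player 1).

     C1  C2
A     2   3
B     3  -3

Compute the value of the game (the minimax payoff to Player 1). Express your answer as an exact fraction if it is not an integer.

15/7

Row minima: A → 2, B → -3; maximin = 2.
Column maxima: C1 → 3, C2 → 3; minimax = 3.
2 ≠ 3, so there is no saddle point; optimal play is mixed.
Let Player 1 play A with probability p. Expected payoff against C1: 2p + 3(1−p) = −p + 3; against C2: 3p + (-3)(1−p) = 6p − 3.
Setting these equal: −p + 3 = 6p − 3 ⇒ −7p = -6 ⇒ p = 6/7, and the value is (-1)·(6/7) + 3 = 15/7.
For Player 2: with q = P(C1), equating A's and B's payoffs gives −q + 3 = 6q − 3 ⇒ q = 6/7.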